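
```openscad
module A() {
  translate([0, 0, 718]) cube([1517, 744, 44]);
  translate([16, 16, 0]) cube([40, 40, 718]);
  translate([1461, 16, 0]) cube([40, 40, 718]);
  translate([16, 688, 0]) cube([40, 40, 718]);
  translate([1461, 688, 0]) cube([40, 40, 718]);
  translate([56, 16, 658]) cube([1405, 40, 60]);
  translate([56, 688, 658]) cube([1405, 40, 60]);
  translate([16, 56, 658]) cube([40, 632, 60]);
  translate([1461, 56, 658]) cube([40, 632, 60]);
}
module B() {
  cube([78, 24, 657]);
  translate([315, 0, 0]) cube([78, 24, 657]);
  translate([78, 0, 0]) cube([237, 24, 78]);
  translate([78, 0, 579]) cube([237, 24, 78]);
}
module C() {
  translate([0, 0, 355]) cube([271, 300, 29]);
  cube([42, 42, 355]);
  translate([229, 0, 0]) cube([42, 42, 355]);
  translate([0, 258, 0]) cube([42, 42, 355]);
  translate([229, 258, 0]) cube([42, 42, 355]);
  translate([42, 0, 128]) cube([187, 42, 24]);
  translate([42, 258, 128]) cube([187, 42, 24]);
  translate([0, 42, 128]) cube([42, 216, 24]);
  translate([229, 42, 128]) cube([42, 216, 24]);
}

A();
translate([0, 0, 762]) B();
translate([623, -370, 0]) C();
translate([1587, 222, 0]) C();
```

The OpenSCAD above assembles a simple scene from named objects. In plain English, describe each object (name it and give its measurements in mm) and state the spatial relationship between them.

A is a rectangular dining table. The top is 1517×744×44 mm with its upper surface at z = 762 mm. It stands on four 40×40 mm square legs, each inset 16 mm from the nearest pair of top edges, running from the floor to the underside of the top. Four apron rails, 40 mm thick and 60 mm tall, run between adjacent legs with their top edges flush with the underside of the top and their outer faces flush with the legs' outer faces.

B is a picture frame with a 237×501 mm rectangular opening (x by z) and a uniform 78 mm border on every side. Frame depth is 24 mm along y. It is built from two vertical stiles running the full outside height and two horizontal rails spanning the gap between the stiles.

C is a four-legged stool. The seat is a 271×300×29 mm slab whose top surface is at z = 384 mm; four square legs, each 42×42 mm in cross-section, run from the floor (z = 0) to the underside of the seat, each flush with a corner of the seat. Four stretchers, 42 mm wide and 24 mm tall, connect adjacent legs with their undersides at z = 128 mm, each running between the inner faces of the legs it joins and aligned with the legs' outer faces on the other axis.

The picture frame is on top of the table. Two stools sit around the table at the −y, +x sides.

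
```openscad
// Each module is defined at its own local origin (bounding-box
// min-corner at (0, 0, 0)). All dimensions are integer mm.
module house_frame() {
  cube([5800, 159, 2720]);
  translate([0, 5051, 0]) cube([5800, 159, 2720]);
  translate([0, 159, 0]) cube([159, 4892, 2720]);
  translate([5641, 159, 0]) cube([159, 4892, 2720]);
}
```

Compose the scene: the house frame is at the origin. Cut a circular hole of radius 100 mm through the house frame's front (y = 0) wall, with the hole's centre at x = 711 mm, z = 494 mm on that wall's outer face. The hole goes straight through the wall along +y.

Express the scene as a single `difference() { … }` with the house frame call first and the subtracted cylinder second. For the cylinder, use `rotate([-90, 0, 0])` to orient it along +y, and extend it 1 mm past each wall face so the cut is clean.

difference() {
  house_frame();
  translate([711, -1, 494]) rotate([-90, 0, 0]) cylinder(h = 161, r = 100);
}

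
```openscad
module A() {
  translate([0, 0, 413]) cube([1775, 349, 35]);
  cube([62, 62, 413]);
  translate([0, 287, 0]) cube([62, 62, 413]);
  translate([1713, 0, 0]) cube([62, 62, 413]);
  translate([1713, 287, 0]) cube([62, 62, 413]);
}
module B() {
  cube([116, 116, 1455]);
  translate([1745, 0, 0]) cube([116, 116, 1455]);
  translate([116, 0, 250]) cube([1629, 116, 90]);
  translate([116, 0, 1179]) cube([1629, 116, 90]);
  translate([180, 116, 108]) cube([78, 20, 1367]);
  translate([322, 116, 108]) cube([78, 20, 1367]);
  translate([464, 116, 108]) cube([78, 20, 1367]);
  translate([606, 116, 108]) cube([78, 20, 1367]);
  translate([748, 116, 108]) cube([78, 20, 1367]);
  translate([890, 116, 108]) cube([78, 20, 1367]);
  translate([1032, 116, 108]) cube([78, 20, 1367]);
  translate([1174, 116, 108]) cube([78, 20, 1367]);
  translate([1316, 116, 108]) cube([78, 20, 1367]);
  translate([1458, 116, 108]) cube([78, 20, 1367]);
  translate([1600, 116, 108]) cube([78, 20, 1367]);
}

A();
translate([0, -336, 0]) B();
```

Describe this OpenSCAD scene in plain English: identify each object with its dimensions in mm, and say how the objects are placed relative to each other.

A is a bench: a 1775×349 mm seat slab, 35 mm thick, top at z = 448 mm, on four 62×62 mm square legs flush with the seat corners and standing on z = 0.

B is a fence section. Two 116×116 mm posts, 1455 mm tall, stand on the floor with a clear span of 1629 mm between their inner faces. Two horizontal rails of 116×90 mm section span the gap between the posts with their undersides at z = 250 mm and z = 1179 mm, flush with the posts' −y face. 11 pickets, each 78 mm wide, 20 mm thick and 1367 mm tall, are fixed to the +y face of the rails with their bottoms at z = 108 mm, evenly spaced across the span with equal gaps (rounded down to the nearest mm) at the −x end and between each pair — any rounding remainder accumulates at the +x end.

The fence section is on the floor beside the bench on its −y side.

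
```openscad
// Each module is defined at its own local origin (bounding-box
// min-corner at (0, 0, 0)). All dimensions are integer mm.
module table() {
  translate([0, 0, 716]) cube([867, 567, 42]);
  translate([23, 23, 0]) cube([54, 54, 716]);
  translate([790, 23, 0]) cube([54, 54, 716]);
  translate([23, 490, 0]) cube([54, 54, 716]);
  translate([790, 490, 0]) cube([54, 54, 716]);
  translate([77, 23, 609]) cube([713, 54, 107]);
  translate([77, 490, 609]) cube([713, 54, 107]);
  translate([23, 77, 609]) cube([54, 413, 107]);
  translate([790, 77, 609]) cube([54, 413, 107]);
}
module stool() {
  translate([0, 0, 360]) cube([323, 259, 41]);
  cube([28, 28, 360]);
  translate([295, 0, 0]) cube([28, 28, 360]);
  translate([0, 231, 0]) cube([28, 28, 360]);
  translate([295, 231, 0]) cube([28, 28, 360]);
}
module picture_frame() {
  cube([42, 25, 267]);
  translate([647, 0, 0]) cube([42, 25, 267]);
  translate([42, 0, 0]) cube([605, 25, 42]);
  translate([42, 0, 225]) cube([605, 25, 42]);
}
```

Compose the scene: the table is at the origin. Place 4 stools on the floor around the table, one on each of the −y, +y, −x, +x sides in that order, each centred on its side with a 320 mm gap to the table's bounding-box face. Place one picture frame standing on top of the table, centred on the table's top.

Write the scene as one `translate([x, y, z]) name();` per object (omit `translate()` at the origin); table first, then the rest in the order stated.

table();
translate([272, -579, 0]) stool();
translate([272, 887, 0]) stool();
translate([-643, 154, 0]) stool();
translate([1187, 154, 0]) stool();
translate([89, 271, 758]) picture_frame();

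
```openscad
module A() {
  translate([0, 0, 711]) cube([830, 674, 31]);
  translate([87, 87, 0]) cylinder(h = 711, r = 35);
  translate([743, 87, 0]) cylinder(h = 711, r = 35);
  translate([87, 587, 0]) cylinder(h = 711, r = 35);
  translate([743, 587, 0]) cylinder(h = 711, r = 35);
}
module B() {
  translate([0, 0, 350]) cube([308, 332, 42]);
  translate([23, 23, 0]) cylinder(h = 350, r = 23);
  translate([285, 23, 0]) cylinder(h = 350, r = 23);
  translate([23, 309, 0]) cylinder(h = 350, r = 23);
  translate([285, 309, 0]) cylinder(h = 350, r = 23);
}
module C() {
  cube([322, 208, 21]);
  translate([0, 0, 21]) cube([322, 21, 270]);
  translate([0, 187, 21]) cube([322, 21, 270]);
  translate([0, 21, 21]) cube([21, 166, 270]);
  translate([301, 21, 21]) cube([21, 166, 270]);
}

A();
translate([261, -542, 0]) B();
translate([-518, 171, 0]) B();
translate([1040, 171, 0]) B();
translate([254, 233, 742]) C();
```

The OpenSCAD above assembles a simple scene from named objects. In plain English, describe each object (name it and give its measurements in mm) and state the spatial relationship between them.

A is a rectangular dining table. The top is 830×674×31 mm with its upper surface at z = 742 mm. It stands on four round legs of 70 mm diameter, each leg's bounding box inset 52 mm from the nearest pair of top edges, running from the floor to the underside of the top.

B is a four-legged stool. The seat is a 308×332×42 mm slab whose top surface is at z = 392 mm; four round legs, each 46 mm in diameter, run from the floor (z = 0) to the underside of the seat, each leg's axis is inset half a diameter from the nearest pair of seat edges (so the leg's bounding box is flush with the corner).

C is an open-topped rectangular box: outside dimensions 322×208×291 mm, with a uniform wall and base thickness of 21 mm. The base is a full 322×208 slab on the floor; four walls sit on top of the base. The front and back walls (the −y and +y sides) span the full width; the two side walls fit between them.

Three stools sit around the table at the −y, −x, +x sides. The open box is on top of the table, centred.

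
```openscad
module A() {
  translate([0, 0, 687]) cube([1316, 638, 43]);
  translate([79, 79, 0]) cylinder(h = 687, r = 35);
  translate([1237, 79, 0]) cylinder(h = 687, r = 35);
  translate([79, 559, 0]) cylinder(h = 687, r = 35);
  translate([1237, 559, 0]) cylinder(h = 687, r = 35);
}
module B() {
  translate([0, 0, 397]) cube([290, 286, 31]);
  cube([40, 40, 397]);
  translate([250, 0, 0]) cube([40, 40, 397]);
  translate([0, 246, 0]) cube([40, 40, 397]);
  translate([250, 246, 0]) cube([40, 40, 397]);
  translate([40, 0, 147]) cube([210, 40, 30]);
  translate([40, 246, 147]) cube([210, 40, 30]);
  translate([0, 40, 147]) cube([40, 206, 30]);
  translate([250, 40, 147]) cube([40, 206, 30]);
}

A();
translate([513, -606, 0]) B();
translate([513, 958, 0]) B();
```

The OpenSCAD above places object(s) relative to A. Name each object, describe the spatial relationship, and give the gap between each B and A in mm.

A is a table. B is a stool. Two stools sit around the table at the −y, +y sides. The gap between each stool and the table is 320 mm.

Each stool's nearest face is 320 mm from the table's bounding box.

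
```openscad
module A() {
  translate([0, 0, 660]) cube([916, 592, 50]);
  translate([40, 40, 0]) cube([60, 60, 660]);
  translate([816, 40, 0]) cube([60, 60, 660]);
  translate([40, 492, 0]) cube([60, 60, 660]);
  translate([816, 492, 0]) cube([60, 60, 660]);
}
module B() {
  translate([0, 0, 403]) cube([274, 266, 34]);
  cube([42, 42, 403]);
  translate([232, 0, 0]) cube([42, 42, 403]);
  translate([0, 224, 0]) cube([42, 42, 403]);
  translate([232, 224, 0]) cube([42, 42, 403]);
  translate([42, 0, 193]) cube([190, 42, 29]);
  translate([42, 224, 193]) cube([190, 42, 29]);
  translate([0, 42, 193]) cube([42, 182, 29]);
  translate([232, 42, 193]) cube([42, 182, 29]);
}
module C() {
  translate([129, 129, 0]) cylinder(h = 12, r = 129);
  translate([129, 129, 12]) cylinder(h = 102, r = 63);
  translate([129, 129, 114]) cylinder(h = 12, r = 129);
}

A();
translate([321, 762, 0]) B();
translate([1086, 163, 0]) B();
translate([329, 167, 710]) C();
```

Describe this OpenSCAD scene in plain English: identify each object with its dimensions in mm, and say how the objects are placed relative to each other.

A is a table with a 916×592 mm rectangular top, 50 mm thick, top surface at z = 710 mm, supported by four 60×60 mm square legs, each inset 40 mm from the nearest pair of top edges, running from the floor.

B is a four-legged stool. The seat is 274×266 mm, 34 mm thick, top at z = 437 mm. It stands on four square legs, each 42×42 mm in cross-section, from z = 0 to the seat underside, each flush with a corner of the seat. Four stretchers, 42 mm wide and 29 mm tall, connect adjacent legs with their undersides at z = 193 mm, each running between the inner faces of the legs it joins and aligned with the legs' outer faces on the other axis.

C is a spool: two coaxial disc flanges of radius 129 mm and thickness 12 mm, joined by a core cylinder of radius 63 mm and height 102 mm. The lower flange rests on z = 0 and the three cylinders share a vertical axis.

Two stools sit around the table at the +y, +x sides. The spool is on top of the table, centred.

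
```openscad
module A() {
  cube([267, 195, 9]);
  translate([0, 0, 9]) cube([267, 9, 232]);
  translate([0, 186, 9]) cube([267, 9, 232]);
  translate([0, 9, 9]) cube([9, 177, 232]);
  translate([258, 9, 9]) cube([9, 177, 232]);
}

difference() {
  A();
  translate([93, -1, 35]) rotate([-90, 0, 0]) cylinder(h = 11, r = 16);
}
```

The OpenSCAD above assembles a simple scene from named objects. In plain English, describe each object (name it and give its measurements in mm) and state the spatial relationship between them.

A is an open storage box with external size 267×195×241 mm and wall thickness 9 mm (the base is also 9 mm thick). The base covers the whole footprint; the four walls stand on the base, with the y-facing walls full-width and the x-facing walls fitting between their inner faces.

The open box has a circular hole of radius 16 mm through its front wall, centred at (x = 93, z = 35).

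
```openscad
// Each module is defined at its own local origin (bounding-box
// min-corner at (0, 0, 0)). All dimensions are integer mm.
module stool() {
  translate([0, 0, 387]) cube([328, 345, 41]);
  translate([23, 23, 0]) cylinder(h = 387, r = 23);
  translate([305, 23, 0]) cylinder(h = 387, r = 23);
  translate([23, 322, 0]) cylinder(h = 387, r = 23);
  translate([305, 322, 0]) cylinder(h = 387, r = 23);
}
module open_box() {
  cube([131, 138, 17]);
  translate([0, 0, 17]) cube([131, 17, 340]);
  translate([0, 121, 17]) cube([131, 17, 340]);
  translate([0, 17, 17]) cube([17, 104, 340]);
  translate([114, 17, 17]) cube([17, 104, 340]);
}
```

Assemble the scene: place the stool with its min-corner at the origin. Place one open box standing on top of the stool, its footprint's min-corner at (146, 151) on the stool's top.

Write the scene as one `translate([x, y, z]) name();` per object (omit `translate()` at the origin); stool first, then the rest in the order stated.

stool();
translate([146, 151, 428]) open_box();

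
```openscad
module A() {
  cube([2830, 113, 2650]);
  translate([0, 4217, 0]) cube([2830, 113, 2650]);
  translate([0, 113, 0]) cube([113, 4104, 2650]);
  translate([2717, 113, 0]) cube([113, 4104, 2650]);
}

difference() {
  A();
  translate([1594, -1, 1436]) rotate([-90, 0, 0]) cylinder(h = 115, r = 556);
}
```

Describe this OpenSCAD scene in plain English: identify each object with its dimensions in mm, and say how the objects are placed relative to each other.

A is the wall frame of a small rectangular building: four walls, each 2650 mm tall and 113 mm thick, enclosing a footprint 2830 mm (x) by 4330 mm (y) outside-to-outside, with no floor or roof. The front and back walls (the −y and +y sides) span the full width; the two side walls fit between them.

The house frame has a circular hole of radius 556 mm through its front wall, centred at (x = 1594, z = 1436).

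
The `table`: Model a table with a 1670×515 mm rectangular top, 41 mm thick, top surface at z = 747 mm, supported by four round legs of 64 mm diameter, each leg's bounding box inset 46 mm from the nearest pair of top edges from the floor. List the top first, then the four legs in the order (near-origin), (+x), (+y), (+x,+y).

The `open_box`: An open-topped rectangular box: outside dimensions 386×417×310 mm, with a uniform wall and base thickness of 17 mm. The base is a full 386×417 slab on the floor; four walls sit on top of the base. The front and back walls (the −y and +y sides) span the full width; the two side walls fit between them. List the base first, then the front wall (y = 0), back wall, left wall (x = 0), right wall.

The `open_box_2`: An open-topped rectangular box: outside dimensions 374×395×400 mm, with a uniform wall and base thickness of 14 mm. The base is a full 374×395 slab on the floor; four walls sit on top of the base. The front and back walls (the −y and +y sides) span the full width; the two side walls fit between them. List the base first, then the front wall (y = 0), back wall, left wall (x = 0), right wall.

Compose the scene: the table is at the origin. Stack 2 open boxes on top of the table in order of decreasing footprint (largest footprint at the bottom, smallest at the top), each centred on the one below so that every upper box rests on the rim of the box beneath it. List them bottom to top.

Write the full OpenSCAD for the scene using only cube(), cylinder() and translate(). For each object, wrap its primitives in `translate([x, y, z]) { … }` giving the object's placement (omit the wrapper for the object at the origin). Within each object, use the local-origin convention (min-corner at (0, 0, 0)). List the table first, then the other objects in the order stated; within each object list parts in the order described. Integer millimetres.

translate([0, 0, 706]) cube([1670, 515, 41]);
translate([78, 78, 0]) cylinder(h = 706, r = 32);
translate([1592, 78, 0]) cylinder(h = 706, r = 32);
translate([78, 437, 0]) cylinder(h = 706, r = 32);
translate([1592, 437, 0]) cylinder(h = 706, r = 32);
translate([642, 49, 747]) {
  cube([386, 417, 17]);
  translate([0, 0, 17]) cube([386, 17, 293]);
  translate([0, 400, 17]) cube([386, 17, 293]);
  translate([0, 17, 17]) cube([17, 383, 293]);
  translate([369, 17, 17]) cube([17, 383, 293]);
}
translate([648, 60, 1057]) {
  cube([374, 395, 14]);
  translate([0, 0, 14]) cube([374, 14, 386]);
  translate([0, 381, 14]) cube([374, 14, 386]);
  translate([0, 14, 14]) cube([14, 367, 386]);
  translate([360, 14, 14]) cube([14, 367, 386]);
}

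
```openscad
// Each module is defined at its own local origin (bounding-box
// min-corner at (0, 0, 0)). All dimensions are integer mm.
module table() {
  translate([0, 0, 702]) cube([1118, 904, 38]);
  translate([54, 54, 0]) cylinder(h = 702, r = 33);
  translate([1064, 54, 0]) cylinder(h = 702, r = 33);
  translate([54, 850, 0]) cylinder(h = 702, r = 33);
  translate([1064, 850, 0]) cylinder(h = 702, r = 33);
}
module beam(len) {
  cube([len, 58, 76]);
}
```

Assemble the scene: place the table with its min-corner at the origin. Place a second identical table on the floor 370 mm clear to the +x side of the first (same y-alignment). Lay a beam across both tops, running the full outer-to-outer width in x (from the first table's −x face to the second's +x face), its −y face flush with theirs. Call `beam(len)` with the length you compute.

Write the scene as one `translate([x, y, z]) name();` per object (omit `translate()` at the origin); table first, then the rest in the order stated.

table();
translate([1488, 0, 0]) table();
translate([0, 0, 740]) beam(2606);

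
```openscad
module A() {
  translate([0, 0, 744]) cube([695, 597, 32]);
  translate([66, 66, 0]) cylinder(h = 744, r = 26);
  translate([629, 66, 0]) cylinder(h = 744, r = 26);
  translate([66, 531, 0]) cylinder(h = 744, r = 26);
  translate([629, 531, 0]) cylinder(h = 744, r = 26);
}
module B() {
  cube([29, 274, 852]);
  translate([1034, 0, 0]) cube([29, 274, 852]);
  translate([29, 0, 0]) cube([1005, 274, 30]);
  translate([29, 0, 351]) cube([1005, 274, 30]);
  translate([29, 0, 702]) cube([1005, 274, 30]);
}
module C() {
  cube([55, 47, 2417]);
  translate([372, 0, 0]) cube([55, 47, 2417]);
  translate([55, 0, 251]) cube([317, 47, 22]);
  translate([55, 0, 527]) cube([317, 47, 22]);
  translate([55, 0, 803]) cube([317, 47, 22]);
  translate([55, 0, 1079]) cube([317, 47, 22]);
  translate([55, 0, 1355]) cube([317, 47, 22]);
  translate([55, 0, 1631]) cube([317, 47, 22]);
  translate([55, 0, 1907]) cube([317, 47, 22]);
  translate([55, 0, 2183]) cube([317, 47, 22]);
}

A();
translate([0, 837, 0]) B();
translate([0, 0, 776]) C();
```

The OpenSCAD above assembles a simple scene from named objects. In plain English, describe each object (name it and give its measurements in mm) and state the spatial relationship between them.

A is a rectangular dining table. The top is 695×597×32 mm with its upper surface at z = 776 mm. It stands on four round legs of 52 mm diameter, each leg's bounding box inset 40 mm from the nearest pair of top edges, running from the floor to the underside of the top.

B is an open bookshelf. Two side panels, each 29 mm thick, 274 mm deep and 852 mm tall, stand 1063 mm apart (outside-to-outside). Between them sit 3 shelves, each 30 mm thick and 274 mm deep, spanning the full gap between the sides. The bottom shelf rests on the floor (its underside at z = 0) and the clear gap between one shelf's top and the next shelf's underside is 321 mm.

C is a straight ladder. Two 55×47 mm vertical rails, 2417 mm tall, stand 427 mm apart (outside-to-outside) with their front faces coplanar on the −y side. 8 rungs, each 47 mm deep and 22 mm tall, span between the inner faces of the rails, front faces flush with the rails. The lowest rung's underside is at z = 251 mm and rungs are spaced 276 mm apart (underside to underside).

The bookshelf is on the floor beside the table on its +y side. The ladder is on top of the table.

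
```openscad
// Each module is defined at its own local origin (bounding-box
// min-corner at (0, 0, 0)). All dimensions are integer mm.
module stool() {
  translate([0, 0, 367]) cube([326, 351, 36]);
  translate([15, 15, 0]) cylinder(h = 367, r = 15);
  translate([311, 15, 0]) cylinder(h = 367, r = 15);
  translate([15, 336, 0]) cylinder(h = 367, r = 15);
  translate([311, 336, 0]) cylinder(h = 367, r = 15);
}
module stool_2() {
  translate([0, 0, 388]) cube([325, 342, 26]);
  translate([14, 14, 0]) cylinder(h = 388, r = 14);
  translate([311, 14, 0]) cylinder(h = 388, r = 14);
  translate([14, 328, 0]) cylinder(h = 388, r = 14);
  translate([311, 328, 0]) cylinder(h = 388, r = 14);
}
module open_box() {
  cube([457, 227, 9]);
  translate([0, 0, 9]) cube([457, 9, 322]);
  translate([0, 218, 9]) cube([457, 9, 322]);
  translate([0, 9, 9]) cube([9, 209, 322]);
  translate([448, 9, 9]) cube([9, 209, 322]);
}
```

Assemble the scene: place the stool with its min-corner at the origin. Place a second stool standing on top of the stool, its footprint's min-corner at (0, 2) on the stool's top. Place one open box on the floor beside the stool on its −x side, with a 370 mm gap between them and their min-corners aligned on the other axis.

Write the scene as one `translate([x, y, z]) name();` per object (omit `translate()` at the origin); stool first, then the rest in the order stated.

stool();
translate([0, 2, 403]) stool_2();
translate([-827, 0, 0]) open_box();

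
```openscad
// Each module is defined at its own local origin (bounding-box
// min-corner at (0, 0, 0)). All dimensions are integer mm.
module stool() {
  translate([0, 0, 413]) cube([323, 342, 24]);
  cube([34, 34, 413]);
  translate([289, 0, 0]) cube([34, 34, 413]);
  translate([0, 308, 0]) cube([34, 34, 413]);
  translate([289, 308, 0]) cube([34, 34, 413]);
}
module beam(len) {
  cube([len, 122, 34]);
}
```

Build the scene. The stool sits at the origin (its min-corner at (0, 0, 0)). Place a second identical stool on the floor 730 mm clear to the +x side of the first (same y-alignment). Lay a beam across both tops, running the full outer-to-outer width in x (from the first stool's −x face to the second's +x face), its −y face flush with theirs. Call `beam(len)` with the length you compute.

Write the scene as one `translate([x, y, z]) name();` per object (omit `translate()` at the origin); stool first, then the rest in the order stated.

stool();
translate([1053, 0, 0]) stool();
translate([0, 0, 437]) beam(1376);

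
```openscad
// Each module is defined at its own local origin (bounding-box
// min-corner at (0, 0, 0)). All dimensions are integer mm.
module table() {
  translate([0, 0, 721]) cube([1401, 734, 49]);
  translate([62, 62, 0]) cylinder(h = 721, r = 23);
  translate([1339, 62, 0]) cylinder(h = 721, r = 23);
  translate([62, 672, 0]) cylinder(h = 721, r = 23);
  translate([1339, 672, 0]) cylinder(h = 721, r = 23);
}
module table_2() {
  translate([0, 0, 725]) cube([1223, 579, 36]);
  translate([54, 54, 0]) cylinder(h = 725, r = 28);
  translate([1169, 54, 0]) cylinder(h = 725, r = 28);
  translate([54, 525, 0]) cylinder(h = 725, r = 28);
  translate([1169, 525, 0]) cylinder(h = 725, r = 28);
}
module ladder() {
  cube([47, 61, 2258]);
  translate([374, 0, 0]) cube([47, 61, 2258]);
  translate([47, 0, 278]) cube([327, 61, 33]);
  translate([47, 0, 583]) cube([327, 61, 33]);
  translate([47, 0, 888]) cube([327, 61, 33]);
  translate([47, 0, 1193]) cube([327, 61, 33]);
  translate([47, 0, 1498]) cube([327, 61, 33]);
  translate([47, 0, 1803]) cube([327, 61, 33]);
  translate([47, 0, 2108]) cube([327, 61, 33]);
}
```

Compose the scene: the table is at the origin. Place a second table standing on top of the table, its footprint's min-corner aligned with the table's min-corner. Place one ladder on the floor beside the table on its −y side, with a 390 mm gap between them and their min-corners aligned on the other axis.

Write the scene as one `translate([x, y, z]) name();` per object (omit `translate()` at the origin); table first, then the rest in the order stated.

table();
translate([0, 0, 770]) table_2();
translate([0, -451, 0]) ladder();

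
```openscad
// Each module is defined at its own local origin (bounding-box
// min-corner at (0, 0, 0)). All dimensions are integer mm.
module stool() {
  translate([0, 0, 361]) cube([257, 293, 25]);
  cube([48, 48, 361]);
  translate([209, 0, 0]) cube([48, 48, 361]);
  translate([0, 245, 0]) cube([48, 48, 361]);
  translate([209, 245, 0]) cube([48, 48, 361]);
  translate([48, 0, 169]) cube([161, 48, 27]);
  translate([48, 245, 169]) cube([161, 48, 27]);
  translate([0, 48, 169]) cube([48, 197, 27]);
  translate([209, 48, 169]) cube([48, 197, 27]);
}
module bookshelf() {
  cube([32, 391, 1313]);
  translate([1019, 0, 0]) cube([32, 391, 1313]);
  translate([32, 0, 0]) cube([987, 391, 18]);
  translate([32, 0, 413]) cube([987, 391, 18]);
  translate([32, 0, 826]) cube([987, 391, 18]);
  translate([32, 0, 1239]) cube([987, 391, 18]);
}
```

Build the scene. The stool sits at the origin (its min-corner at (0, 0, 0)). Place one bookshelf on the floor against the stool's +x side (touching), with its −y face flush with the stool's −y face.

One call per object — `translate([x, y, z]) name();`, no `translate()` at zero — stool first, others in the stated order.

stool();
translate([257, 0, 0]) bookshelf();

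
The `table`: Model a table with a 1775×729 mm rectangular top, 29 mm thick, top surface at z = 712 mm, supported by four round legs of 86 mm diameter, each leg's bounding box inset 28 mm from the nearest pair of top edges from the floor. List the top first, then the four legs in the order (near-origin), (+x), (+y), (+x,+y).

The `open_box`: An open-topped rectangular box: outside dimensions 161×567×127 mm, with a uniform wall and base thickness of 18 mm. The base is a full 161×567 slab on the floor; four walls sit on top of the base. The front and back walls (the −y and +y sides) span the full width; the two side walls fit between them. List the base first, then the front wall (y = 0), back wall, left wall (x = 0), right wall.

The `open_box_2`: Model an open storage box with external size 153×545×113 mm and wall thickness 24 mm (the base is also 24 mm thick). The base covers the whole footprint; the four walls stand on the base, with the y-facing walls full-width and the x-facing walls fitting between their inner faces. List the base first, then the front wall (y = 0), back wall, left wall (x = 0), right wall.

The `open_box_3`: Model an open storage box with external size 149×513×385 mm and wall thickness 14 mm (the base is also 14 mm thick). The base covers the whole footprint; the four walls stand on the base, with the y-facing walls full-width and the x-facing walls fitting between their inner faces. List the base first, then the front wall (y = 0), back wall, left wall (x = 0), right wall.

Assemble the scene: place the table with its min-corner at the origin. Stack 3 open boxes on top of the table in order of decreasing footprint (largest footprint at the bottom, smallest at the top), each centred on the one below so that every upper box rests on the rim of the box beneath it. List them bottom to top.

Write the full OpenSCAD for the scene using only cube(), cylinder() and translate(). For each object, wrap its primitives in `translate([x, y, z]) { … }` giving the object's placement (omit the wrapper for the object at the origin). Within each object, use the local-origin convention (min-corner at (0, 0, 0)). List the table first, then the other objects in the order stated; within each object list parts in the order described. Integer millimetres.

translate([0, 0, 683]) cube([1775, 729, 29]);
translate([71, 71, 0]) cylinder(h = 683, r = 43);
translate([1704, 71, 0]) cylinder(h = 683, r = 43);
translate([71, 658, 0]) cylinder(h = 683, r = 43);
translate([1704, 658, 0]) cylinder(h = 683, r = 43);
translate([807, 81, 712]) {
  cube([161, 567, 18]);
  translate([0, 0, 18]) cube([161, 18, 109]);
  translate([0, 549, 18]) cube([161, 18, 109]);
  translate([0, 18, 18]) cube([18, 531, 109]);
  translate([143, 18, 18]) cube([18, 531, 109]);
}
translate([811, 92, 839]) {
  cube([153, 545, 24]);
  translate([0, 0, 24]) cube([153, 24, 89]);
  translate([0, 521, 24]) cube([153, 24, 89]);
  translate([0, 24, 24]) cube([24, 497, 89]);
  translate([129, 24, 24]) cube([24, 497, 89]);
}
translate([813, 108, 952]) {
  cube([149, 513, 14]);
  translate([0, 0, 14]) cube([149, 14, 371]);
  translate([0, 499, 14]) cube([149, 14, 371]);
  translate([0, 14, 14]) cube([14, 485, 371]);
  translate([135, 14, 14]) cube([14, 485, 371]);
}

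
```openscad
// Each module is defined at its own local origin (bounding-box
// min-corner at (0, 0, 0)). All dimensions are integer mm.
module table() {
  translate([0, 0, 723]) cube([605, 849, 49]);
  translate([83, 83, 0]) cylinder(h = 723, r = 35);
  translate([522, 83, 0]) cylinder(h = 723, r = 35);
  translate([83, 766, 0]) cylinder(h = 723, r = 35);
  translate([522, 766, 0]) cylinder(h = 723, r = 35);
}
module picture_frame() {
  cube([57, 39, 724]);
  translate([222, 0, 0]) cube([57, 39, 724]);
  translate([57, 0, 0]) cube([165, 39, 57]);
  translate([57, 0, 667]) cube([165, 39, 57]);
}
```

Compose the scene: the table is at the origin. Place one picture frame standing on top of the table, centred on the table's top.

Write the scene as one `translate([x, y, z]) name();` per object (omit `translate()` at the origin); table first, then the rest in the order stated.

table();
translate([163, 405, 772]) picture_frame();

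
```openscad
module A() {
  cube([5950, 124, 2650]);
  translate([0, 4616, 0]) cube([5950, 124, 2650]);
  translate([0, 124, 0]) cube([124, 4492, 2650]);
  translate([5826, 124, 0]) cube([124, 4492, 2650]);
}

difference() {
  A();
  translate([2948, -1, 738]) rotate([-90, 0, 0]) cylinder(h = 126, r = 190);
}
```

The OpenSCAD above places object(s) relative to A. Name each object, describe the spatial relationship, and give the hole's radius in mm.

The subtracted cylinder has r = 190 mm.

A is a house frame. The house frame has a circular hole through its front wall. The hole's radius is 190 mm.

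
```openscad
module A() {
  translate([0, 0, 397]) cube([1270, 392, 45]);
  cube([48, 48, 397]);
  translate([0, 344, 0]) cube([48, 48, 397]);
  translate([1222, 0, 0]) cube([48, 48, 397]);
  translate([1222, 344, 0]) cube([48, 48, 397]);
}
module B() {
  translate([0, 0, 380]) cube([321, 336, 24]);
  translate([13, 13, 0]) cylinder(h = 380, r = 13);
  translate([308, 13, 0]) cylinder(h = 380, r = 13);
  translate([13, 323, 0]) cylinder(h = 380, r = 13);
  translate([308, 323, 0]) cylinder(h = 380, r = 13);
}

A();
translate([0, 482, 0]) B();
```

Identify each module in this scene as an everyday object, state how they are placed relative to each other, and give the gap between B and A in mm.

The stool's nearest face is 90 mm from the bench's +y face.

A is a bench. B is a stool. The stool is on the floor beside the bench on its +y side. The gap between the stool and the bench is 90 mm.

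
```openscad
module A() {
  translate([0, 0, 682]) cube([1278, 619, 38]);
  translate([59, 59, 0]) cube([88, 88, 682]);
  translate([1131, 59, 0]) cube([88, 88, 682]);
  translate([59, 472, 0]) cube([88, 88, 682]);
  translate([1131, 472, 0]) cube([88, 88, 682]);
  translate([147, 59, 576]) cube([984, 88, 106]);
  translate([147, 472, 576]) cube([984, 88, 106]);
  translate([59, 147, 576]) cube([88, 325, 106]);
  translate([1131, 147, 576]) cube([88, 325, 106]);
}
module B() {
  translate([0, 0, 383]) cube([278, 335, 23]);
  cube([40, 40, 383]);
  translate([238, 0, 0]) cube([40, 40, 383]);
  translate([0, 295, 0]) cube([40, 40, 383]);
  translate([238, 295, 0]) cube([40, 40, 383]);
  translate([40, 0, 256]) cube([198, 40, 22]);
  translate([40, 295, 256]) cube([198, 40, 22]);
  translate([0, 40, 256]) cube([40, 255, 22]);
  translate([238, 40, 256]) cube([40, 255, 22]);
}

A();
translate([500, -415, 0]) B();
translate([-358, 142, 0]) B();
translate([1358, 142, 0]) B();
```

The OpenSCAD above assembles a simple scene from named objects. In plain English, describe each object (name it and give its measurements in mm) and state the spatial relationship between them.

A is a table: top 1278 mm (x) × 619 mm (y), 38 mm thick, upper face at z = 720 mm, on four 88×88 mm square legs, each inset 59 mm from the nearest pair of top edges, running from z = 0 to the bottom of the top. Four apron rails, 88 mm thick and 106 mm tall, run between adjacent legs with their top edges flush with the underside of the top and their outer faces flush with the legs' outer faces.

B is a four-legged stool. The seat is a 278×335×23 mm slab whose top surface is at z = 406 mm; four square legs, each 40×40 mm in cross-section, run from the floor (z = 0) to the underside of the seat, each flush with a corner of the seat. Four stretchers, 40 mm wide and 22 mm tall, connect adjacent legs with their undersides at z = 256 mm, each running between the inner faces of the legs it joins and aligned with the legs' outer faces on the other axis.

Three stools sit around the table at the −y, −x, +x sides.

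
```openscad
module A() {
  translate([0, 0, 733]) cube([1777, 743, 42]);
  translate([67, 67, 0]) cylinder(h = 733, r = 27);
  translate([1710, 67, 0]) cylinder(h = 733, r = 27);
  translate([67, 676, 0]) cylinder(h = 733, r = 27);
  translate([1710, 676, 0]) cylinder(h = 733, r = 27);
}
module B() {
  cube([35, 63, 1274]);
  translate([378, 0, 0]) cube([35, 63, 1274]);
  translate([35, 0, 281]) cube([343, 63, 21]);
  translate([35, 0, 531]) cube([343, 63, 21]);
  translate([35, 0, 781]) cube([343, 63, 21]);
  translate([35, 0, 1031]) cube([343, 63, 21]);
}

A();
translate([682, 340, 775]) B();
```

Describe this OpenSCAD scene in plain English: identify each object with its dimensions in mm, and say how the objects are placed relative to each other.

A is a table with a 1777×743 mm rectangular top, 42 mm thick, top surface at z = 775 mm, supported by four round legs of 54 mm diameter, each leg's bounding box inset 40 mm from the nearest pair of top edges, running from the floor.

B is a straight ladder. Two 35×63 mm vertical rails, 1274 mm tall, stand 413 mm apart (outside-to-outside) with their front faces coplanar on the −y side. 4 rungs, each 63 mm deep and 21 mm tall, span between the inner faces of the rails, front faces flush with the rails. The lowest rung's underside is at z = 281 mm and rungs are spaced 250 mm apart (underside to underside).

The ladder is on top of the table, centred.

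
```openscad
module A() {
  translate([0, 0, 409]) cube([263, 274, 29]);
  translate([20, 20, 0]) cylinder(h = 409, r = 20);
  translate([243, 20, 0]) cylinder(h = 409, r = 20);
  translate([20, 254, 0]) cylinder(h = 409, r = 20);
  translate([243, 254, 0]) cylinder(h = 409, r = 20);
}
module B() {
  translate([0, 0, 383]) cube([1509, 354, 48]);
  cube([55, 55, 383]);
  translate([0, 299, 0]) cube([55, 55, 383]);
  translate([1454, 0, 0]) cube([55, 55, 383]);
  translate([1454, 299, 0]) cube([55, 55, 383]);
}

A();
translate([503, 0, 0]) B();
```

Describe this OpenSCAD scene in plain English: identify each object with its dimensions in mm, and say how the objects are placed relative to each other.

A is a simple wooden stool: a rectangular seat 263 mm (x) by 274 mm (y), 29 mm thick, top face at z = 438 mm, on four round legs, each 40 mm in diameter. The legs rest on z = 0, each leg's axis is inset half a diameter from the nearest pair of seat edges (so the leg's bounding box is flush with the corner).

B is a long wooden bench with a 1509 mm (x) × 354 mm (y) seat, 48 mm thick, its top surface 431 mm above the floor. Four 55 mm square legs at the seat corners, flush with the edges, run from z = 0 to the seat underside.

The bench is on the floor beside the stool on its +x side.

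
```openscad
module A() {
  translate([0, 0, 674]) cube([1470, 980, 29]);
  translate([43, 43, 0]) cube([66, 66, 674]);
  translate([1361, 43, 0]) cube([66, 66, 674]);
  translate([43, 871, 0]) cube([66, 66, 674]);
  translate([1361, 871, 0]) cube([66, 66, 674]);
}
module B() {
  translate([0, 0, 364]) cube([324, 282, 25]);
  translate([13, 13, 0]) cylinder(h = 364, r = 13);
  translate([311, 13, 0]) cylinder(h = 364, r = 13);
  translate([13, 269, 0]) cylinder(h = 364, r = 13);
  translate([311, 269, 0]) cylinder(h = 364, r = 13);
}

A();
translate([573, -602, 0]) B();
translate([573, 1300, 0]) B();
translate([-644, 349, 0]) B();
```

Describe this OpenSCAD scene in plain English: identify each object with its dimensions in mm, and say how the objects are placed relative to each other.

A is a table: top 1470 mm (x) × 980 mm (y), 29 mm thick, upper face at z = 703 mm, on four 66×66 mm square legs, each inset 43 mm from the nearest pair of top edges, running from z = 0 to the bottom of the top.

B is a simple wooden stool: a rectangular seat 324 mm (x) by 282 mm (y), 25 mm thick, top face at z = 389 mm, on four round legs, each 26 mm in diameter. The legs rest on z = 0, each leg's axis is inset half a diameter from the nearest pair of seat edges (so the leg's bounding box is flush with the corner).

Three stools sit around the table at the −y, +y, −x sides.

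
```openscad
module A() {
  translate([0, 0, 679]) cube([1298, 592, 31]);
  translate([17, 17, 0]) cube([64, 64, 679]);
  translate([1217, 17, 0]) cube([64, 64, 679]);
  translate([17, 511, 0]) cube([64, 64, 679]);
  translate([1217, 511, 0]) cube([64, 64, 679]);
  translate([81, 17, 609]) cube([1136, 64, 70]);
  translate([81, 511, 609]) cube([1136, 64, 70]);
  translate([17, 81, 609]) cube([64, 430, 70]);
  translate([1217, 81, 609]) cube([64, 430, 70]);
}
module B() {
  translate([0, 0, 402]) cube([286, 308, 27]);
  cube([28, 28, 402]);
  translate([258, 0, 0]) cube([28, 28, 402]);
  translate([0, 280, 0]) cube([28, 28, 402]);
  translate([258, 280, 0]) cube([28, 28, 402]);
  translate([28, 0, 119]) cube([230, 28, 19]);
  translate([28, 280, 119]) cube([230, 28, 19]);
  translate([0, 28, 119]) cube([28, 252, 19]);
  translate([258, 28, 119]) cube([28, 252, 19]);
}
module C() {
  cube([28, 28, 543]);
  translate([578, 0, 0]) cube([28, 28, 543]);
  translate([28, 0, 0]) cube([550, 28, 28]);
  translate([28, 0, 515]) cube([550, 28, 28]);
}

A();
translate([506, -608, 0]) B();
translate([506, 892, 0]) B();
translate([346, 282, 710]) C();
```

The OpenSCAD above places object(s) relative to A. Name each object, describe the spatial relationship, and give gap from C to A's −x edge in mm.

The picture frame's min-x is at 346; the table's min-x is 0; gap = 346 mm.

A is a table. B is a stool. C is a picture frame. Two stools sit around the table at the −y, +y sides. The picture frame is on top of the table, centred. The gap from the picture frame to the table's −x edge is 346 mm.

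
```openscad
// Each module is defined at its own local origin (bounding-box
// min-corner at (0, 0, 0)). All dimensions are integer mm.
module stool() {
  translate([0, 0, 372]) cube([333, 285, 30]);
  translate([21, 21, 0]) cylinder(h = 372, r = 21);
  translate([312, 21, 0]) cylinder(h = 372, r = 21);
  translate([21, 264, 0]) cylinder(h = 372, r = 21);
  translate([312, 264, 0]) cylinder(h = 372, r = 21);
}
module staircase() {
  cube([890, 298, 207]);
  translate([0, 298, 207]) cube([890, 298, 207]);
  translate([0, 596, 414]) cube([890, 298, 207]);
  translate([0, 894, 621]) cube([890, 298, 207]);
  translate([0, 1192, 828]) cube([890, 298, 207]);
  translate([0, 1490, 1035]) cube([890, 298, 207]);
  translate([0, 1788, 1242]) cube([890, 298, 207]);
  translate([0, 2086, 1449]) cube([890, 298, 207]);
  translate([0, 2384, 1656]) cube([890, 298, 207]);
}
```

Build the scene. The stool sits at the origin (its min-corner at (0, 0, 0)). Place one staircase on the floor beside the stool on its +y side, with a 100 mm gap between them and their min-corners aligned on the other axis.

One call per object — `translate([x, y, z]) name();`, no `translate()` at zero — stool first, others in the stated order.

stool();
translate([0, 385, 0]) staircase();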